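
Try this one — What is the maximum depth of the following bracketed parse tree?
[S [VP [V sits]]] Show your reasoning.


Count bracket nesting levels:
'[' at pos 0: depth = 1
'[' at pos 3: depth = 2
'[' at pos 7: depth = 3
Maximum depth reached: 3

3


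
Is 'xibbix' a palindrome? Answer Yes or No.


Forward: 'xibbix'
Reversed: 'xibbix'
They are identical.

Yes


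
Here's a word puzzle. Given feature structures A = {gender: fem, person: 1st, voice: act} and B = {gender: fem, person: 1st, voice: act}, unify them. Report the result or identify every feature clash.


Compare features:
gender: A=fem vs B=fem -> unified: fem
person: A=1st vs B=1st -> unified: 1st
voice: A=act vs B=act -> unified: act
No clashes found.

Unified: {gender: fem, person: 1st, voice: act}


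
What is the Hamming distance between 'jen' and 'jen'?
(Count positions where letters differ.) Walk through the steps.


Alignment:
Position 1: 'j' vs 'j' = match
Position 2: 'e' vs 'e' = match
Position 3: 'n' vs 'n' = match
Total differences: 0

0


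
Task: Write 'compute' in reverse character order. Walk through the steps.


Reverse 'compute' character by character: 'etupmoc'.

etupmoc


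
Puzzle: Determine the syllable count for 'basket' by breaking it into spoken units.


Break 'basket' into syllables: bas-ket -> bas | ket = 2 syllables

2 syllables


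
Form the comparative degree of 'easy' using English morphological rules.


Apply comparative formation (consonant + y: change y to i, add -er): 'easy' -> 'easier'.

easier


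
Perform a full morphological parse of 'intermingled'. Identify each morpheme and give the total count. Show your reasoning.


Step 1: Identify prefix: 'inter' (meaning: between)
Step 2: Identify root: 'mingle'
Step 3: Identify suffix(es): 'ed'
Decomposition: inter- (prefix: between) + mingle (root) + -ed (suffix: past)
Total morphemes: 3

3 morphemes (inter- (prefix: between) + mingle (root) + -ed (suffix: past))


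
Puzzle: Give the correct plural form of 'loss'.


Apply rule: Add -es (sibilant/fricative ending). 'loss' becomes 'losses'.

losses


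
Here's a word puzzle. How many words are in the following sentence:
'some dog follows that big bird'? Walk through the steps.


Split into words: some | dog | follows | that | big | bird = 6 words.

6


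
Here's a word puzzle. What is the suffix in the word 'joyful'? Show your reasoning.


The word 'joyful' = 'joy' (root) + '-ful' (suffix). The suffix is '-ful'.

ful


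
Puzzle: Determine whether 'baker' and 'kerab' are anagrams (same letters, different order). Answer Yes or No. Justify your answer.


Sorted letters of 'baker': 'abekr'
Sorted letters of 'kerab': 'abekr'
They match.

Yes


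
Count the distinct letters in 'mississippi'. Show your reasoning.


Unique letters in 'mississippi': {i, m, p, s} = 4 distinct letters.

4


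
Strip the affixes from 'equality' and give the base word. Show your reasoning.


Remove suffix '-ity' from 'equality' to get root 'equal'.

equal


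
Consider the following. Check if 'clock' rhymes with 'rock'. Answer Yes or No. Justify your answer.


Rime (stressed vowel + following sounds) of 'clock': -ock = /ɒk/
Rime of 'rock': -ock = /ɒk/
/ɒk/ and /ɒk/ are the same ending sound, so the words rhyme.

Yes


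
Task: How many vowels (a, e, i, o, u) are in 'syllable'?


Vowels in 'syllable': a, e = 2 vowels.

2


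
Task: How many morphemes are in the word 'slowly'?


Decomposition: slow (root) + -ly (suffix) = 2 morpheme(s)

2 morphemes


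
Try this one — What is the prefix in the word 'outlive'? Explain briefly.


The word 'outlive' = 'out' (prefix) + 'live' (root). The prefix is 'out'.

out


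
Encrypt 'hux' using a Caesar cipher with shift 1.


Shift each letter by 1: h -> i, u -> v, x -> y. Result: 'ivy'.

ivy


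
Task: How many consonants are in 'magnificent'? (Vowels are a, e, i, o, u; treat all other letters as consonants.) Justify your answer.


Consonants in 'magnificent': m, g, n, f, c, n, t = 7 consonants.

7


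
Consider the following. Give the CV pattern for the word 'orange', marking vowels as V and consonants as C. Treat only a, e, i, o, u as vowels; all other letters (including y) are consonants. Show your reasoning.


Letter mapping: o = V, r = C, a = V, n = C, g = C, e = V.

VCVCCV


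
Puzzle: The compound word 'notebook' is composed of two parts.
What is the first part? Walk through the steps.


Split 'notebook' into 'note' + 'book'. The first part is 'note'.

note


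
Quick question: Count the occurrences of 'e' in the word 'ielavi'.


Letter 'e' in 'ielavi': found at position(s) 2 = 1 occurrence(s).

1


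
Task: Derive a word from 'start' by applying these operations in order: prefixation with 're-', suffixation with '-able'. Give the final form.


Step 1: Add prefix 're-' to 'start' = 'restart'
Step 2: Add suffix '-able' to 'restart' = 'restartable'

restartable


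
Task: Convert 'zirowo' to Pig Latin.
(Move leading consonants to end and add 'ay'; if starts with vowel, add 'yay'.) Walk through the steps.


'zirowo': move consonant cluster 'z' to end and add 'ay': 'irowozay'.

irowozay


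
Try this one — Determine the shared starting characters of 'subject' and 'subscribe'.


Compare from the start: 3 characters match: 'sub'. Mismatch at position 4: 'j' vs 's'.

sub


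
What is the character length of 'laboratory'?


Spell out 'laboratory' and number each letter: l(1), a(2), b(3), o(4), r(5), a(6), t(7), o(8), r(9), y(10). Total: 10 letters.

10


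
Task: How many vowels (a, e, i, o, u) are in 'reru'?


Vowels in 'reru': e, u = 2 vowels.

2


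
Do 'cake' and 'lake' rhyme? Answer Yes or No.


Rime (stressed vowel + following sounds) of 'cake': -ake = /eɪk/
Rime of 'lake': -ake = /eɪk/
/eɪk/ and /eɪk/ are the same ending sound, so the words rhyme.

Yes


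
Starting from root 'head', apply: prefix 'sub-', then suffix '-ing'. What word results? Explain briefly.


Step 1: Add prefix 'sub-' to 'head' = 'subhead'
Step 2: Add suffix '-ing' to 'subhead' = 'subheading'

subheading


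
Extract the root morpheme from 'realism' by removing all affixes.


Remove suffix '-ism' from 'realism' to get root 'real'.

real


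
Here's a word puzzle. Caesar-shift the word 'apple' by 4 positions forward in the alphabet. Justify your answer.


Shift each letter by 4: a -> e, p -> t, p -> t, l -> p, e -> i. Result: 'ettpi'.

ettpi


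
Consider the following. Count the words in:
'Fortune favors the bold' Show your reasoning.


Split into words: Fortune | favors | the | bold = 4 words.

4


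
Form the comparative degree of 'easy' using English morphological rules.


Apply comparative formation (consonant + y: change y to i, add -er): 'easy' -> 'easier'.

easier


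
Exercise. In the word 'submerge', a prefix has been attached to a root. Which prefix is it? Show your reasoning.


The word 'submerge' = 'sub' (prefix) + 'merge' (root). The prefix is 'sub'.

sub


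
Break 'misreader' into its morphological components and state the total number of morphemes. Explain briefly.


Step 1: Identify prefix: 'mis' (meaning: wrongly)
Step 2: Identify root: 'read'
Step 3: Identify suffix(es): 'er'
Decomposition: mis- (prefix: wrongly) + read (root) + -er (suffix: one who)
Total morphemes: 3

3 morphemes (mis- (prefix: wrongly) + read (root) + -er (suffix: one who))


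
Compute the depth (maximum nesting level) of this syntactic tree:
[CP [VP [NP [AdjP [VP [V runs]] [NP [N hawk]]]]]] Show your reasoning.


Count bracket nesting levels:
'[' at pos 0: depth = 1
'[' at pos 4: depth = 2
'[' at pos 8: depth = 3
'[' at pos 12: depth = 4
'[' at pos 18: depth = 5
'[' at pos 22: depth = 6
'[' at pos 32: depth = 5
'[' at pos 36: depth = 6
Maximum depth reached: 6

6


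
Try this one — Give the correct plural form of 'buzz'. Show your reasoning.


Apply rule: Add -es (sibilant/fricative ending). 'buzz' becomes 'buzzes'.

buzzes


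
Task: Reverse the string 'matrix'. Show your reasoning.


Reverse 'matrix' character by character: 'xirtam'.

xirtam


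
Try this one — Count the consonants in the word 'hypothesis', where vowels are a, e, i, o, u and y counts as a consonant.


Consonants in 'hypothesis': h, y, p, t, h, s, s = 7 consonants.

7


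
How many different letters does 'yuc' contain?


Unique letters in 'yuc': {c, u, y} = 3 distinct letters.

3


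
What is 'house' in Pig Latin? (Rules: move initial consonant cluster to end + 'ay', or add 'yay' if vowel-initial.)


'house': move consonant cluster 'h' to end and add 'ay': 'ousehay'.

ousehay


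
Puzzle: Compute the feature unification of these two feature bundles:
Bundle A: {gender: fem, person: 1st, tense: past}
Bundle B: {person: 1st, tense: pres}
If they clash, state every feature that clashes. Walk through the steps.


Compare features:
gender: A=fem vs B=_ -> unified: fem
person: A=1st vs B=1st -> unified: 1st
tense: A=past vs B=pres -> CLASH
Clash detected on feature 'tense' (past vs pres); unification fails.

CLASH on 'tense' (past vs pres)


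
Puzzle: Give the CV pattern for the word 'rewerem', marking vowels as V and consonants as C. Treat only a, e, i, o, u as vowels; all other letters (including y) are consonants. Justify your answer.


Letter mapping: r = C, e = V, w = C, e = V, r = C, e = V, m = C.

CVCVCVC


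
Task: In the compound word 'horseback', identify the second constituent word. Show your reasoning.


Split 'horseback' into 'horse' + 'back'. The second part is 'back'.

back


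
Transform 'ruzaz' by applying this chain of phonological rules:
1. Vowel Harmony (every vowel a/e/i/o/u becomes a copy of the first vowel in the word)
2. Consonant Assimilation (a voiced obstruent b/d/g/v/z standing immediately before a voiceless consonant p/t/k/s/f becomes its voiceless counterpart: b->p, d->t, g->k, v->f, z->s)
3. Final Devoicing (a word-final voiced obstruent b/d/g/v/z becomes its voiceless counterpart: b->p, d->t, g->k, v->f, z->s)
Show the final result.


Starting form: 'ruzaz'
Rule 1: Vowel Harmony: all vowels become 'u' (matching first vowel). 'ruzaz' -> 'ruzuz'
Rule 2: Consonant Assimilation: no voiced obstruent (b/d/g/v/z) stands immediately before a voiceless consonant (p/t/k/s/f). No change.
Rule 3: Final Devoicing: word-final voiced obstruent 'z' becomes voiceless 's'. 'ruzuz' -> 'ruzus'
Final form: 'ruzus'

ruzus


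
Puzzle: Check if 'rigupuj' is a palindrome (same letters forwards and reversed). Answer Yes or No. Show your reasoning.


Forward: 'rigupuj'
Reversed: 'jupugir'
They differ.

No


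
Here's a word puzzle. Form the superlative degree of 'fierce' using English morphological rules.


Apply superlative formation (ends in e: add -st): 'fierce' -> 'fiercest'.

fiercest


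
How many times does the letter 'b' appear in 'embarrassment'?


Letter 'b' in 'embarrassment': found at position(s) 3 = 1 occurrence(s).

1


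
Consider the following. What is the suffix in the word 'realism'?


The word 'realism' = 'real' (root) + '-ism' (suffix). The suffix is '-ism'.

ism


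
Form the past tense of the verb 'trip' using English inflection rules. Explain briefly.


Apply rule: Double final consonant and add -ed. 'trip' becomes 'tripped'.

tripped


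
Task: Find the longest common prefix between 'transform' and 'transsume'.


Compare from the start: 5 characters match: 'trans'. Mismatch at position 6: 'f' vs 's'.

trans


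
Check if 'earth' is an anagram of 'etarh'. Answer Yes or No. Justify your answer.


Sorted letters of 'earth': 'aehrt'
Sorted letters of 'etarh': 'aehrt'
They match.

Yes


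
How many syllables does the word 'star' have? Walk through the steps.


Break 'star' into syllables: star -> star = 1 syllable

1 syllable


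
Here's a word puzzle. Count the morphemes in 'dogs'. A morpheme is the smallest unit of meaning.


Decomposition: dog (root) + -s (plural) = 2 morpheme(s)

2 morphemes


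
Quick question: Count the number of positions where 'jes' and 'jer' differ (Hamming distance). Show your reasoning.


Alignment:
Position 1: 'j' vs 'j' = match
Position 2: 'e' vs 'e' = match
Position 3: 's' vs 'r' = DIFFER
Total differences: 1

1


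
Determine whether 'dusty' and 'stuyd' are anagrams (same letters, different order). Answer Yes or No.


Sorted letters of 'dusty': 'dstuy'
Sorted letters of 'stuyd': 'dstuy'
They match.

Yes


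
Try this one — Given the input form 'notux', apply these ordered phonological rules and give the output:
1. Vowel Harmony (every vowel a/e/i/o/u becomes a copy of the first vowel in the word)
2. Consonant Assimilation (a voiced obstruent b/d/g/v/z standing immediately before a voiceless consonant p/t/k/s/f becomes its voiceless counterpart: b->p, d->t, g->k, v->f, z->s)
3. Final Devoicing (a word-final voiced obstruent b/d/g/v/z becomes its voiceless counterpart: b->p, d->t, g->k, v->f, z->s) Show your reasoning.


Starting form: 'notux'
Rule 1: Vowel Harmony: all vowels become 'o' (matching first vowel). 'notux' -> 'notox'
Rule 2: Consonant Assimilation: no voiced obstruent (b/d/g/v/z) stands immediately before a voiceless consonant (p/t/k/s/f). No change.
Rule 3: Final Devoicing: final consonant 'x' is not one of the voiced obstruents b/d/g/v/z. No change.
Final form: 'notox'

notox


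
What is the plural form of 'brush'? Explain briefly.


Apply rule: Add -es (sibilant/fricative ending). 'brush' becomes 'brushes'.

brushes


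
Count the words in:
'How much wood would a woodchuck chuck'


Split into words: How | much | wood | would | a | woodchuck | chuck = 7 words.

7


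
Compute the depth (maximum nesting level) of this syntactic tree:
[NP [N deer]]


Count bracket nesting levels:
'[' at pos 0: depth = 1
'[' at pos 4: depth = 2
Maximum depth reached: 2

2


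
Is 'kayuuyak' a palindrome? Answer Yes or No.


Forward: 'kayuuyak'
Reversed: 'kayuuyak'
They are identical.

Yes


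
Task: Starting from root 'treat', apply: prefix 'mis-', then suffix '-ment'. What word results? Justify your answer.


Step 1: Add prefix 'mis-' to 'treat' = 'mistreat'
Step 2: Add suffix '-ment' to 'mistreat' = 'mistreatment'

mistreatment


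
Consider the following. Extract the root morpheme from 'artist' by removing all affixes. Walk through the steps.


Remove suffix '-ist' from 'artist' to get root 'art'.

art


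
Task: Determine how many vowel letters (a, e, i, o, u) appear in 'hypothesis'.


Vowels in 'hypothesis': o, e, i = 3 vowels.

3


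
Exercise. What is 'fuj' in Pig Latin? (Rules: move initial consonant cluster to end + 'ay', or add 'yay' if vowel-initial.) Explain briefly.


'fuj': move consonant cluster 'f' to end and add 'ay': 'ujfay'.

ujfay


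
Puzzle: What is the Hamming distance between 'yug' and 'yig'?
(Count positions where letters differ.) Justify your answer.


Alignment:
Position 1: 'y' vs 'y' = match
Position 2: 'u' vs 'i' = DIFFER
Position 3: 'g' vs 'g' = match
Total differences: 1

1


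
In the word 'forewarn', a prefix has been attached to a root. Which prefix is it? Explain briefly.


The word 'forewarn' = 'fore' (prefix) + 'warn' (root). The prefix is 'fore'.

fore


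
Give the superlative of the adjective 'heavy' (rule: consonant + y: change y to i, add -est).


Apply superlative formation (consonant + y: change y to i, add -est): 'heavy' -> 'heaviest'.

heaviest


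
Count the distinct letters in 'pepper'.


Unique letters in 'pepper': {e, p, r} = 3 distinct letters.

3


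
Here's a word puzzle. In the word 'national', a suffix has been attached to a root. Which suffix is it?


The word 'national' = 'nation' (root) + '-al' (suffix). The suffix is '-al'.

al


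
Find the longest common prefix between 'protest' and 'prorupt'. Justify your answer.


Compare from the start: 3 characters match: 'pro'. Mismatch at position 4: 't' vs 'r'.

pro


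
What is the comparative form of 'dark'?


Apply comparative formation (add -er): 'dark' -> 'darker'.

darker


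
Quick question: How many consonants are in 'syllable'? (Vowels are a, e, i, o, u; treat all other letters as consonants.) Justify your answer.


Consonants in 'syllable': s, y, l, l, b, l = 6 consonants.

6


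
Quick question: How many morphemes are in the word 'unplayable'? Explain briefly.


Decomposition: un- (prefix) + play (root) + -able (suffix) = 3 morpheme(s)

3 morphemes


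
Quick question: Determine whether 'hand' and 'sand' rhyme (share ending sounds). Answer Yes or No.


Rime (stressed vowel + following sounds) of 'hand': -and = /ænd/
Rime of 'sand': -and = /ænd/
/ænd/ and /ænd/ are the same ending sound, so the words rhyme.

Yes


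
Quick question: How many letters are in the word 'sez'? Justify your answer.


Spell out 'sez' and number each letter: s(1), e(2), z(3). Total: 3 letters.

3


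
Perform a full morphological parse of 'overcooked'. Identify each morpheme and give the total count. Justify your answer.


Step 1: Identify prefix: 'over' (meaning: excessively)
Step 2: Identify root: 'cook'
Step 3: Identify suffix(es): 'ed'
Decomposition: over- (prefix: excessively) + cook (root) + -ed (suffix: past)
Total morphemes: 3

3 morphemes (over- (prefix: excessively) + cook (root) + -ed (suffix: past))


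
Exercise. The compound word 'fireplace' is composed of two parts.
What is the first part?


Split 'fireplace' into 'fire' + 'place'. The first part is 'fire'.

fire


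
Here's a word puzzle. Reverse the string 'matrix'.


Reverse 'matrix' character by character: 'xirtam'.

xirtam


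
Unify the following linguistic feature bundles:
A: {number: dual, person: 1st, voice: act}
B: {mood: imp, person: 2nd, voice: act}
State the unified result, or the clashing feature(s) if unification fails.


Compare features:
mood: A=_ vs B=imp -> unified: imp
number: A=dual vs B=_ -> unified: dual
person: A=1st vs B=2nd -> CLASH
voice: A=act vs B=act -> unified: act
Clash detected on feature 'person' (1st vs 2nd); unification fails.

CLASH on 'person' (1st vs 2nd)


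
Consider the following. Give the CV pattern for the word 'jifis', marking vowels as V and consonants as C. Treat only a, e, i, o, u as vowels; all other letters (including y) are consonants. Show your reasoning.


Letter mapping: j = C, i = V, f = C, i = V, s = C.

CVCVC


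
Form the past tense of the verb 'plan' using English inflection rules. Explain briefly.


Apply rule: Double final consonant and add -ed. 'plan' becomes 'planned'.

planned


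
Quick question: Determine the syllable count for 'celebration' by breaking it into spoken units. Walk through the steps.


Break 'celebration' into syllables: cel-e-bra-tion -> cel | e | bra | tion = 4 syllables

4 syllables


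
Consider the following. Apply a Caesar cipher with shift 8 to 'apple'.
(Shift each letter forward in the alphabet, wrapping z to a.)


Shift each letter by 8: a -> i, p -> x, p -> x, l -> t, e -> m. Result: 'ixxtm'.

ixxtm


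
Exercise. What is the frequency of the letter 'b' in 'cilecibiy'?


Letter 'b' in 'cilecibiy': found at position(s) 7 = 1 occurrence(s).

1


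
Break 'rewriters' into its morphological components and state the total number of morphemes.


Step 1: Identify prefix: 're' (meaning: again)
Step 2: Identify root: 'write'
Step 3: Identify suffix(es): 'er, s'
Decomposition: re- (prefix: again) + write (root) + -er (suffix: one who) + -s (plural)
Total morphemes: 4

4 morphemes (re- (prefix: again) + write (root) + -er (suffix: one who) + -s (plural))


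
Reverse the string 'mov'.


Reverse 'mov' character by character: 'vom'.

vom


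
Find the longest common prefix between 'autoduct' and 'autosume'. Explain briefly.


Compare from the start: 4 characters match: 'auto'. Mismatch at position 5: 'd' vs 's'.

auto


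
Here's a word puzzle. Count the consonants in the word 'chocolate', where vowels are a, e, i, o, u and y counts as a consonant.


Consonants in 'chocolate': c, h, c, l, t = 5 consonants.

5


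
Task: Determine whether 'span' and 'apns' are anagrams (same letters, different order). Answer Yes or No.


Sorted letters of 'span': 'anps'
Sorted letters of 'apns': 'anps'
They match.

Yes


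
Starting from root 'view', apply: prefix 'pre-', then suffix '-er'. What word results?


Step 1: Add prefix 'pre-' to 'view' = 'preview'
Step 2: Add suffix '-er' to 'preview' = 'previewer'

previewer


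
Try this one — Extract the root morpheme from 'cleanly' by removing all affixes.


Remove suffix '-ly' from 'cleanly' to get root 'clean'.

clean


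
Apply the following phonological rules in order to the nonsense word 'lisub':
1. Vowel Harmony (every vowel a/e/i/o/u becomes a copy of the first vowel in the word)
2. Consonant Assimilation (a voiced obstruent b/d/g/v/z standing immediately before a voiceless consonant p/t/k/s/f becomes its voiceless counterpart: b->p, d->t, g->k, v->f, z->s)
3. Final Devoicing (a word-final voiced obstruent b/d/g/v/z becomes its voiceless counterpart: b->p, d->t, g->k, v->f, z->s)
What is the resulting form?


Starting form: 'lisub'
Rule 1: Vowel Harmony: all vowels become 'i' (matching first vowel). 'lisub' -> 'lisib'
Rule 2: Consonant Assimilation: no voiced obstruent (b/d/g/v/z) stands immediately before a voiceless consonant (p/t/k/s/f). No change.
Rule 3: Final Devoicing: word-final voiced obstruent 'b' becomes voiceless 'p'. 'lisib' -> 'lisip'
Final form: 'lisip'

lisip


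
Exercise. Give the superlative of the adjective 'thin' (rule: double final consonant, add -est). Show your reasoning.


Apply superlative formation (double final consonant, add -est): 'thin' -> 'thinnest'.

thinnest


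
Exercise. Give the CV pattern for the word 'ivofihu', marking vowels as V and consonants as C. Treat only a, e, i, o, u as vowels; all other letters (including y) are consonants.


Letter mapping: i = V, v = C, o = V, f = C, i = V, h = C, u = V.

VCVCVCV


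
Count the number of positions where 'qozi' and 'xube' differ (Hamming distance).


Alignment:
Position 1: 'q' vs 'x' = DIFFER
Position 2: 'o' vs 'u' = DIFFER
Position 3: 'z' vs 'b' = DIFFER
Position 4: 'i' vs 'e' = DIFFER
Total differences: 4

4


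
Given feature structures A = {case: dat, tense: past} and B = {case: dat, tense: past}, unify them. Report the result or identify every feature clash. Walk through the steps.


Compare features:
case: A=dat vs B=dat -> unified: dat
tense: A=past vs B=past -> unified: past
No clashes found.

Unified: {case: dat, tense: past}


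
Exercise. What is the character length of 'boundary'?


Spell out 'boundary' and number each letter: b(1), o(2), u(3), n(4), d(5), a(6), r(7), y(8). Total: 8 letters.

8


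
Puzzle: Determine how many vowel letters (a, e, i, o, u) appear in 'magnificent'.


Vowels in 'magnificent': a, i, i, e = 4 vowels.

4


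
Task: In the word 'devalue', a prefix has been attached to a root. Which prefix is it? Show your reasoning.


The word 'devalue' = 'de' (prefix) + 'value' (root). The prefix is 'de'.

de


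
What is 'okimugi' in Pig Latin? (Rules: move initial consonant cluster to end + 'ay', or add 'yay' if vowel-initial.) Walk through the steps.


'okimugi' starts with a vowel, so add 'yay': 'okimugiyay'.

okimugiyay


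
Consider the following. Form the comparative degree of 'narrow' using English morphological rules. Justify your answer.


Apply comparative formation (add -er): 'narrow' -> 'narrower'.

narrower


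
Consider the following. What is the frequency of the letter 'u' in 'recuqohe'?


Letter 'u' in 'recuqohe': found at position(s) 4 = 1 occurrence(s).

1


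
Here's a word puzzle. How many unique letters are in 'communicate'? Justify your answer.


Unique letters in 'communicate': {a, c, e, i, m, n, o, t, u} = 9 distinct letters.

9


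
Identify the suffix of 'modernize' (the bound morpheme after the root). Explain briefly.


The word 'modernize' = 'modern' (root) + '-ize' (suffix). The suffix is '-ize'.

ize


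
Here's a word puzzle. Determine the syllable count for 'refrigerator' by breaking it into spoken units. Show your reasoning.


Break 'refrigerator' into syllables: re-frig-er-a-tor -> re | frig | er | a | tor = 5 syllables

5 syllables


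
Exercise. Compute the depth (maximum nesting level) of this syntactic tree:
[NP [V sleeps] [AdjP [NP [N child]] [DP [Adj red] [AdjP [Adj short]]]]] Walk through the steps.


Count bracket nesting levels:
'[' at pos 0: depth = 1
'[' at pos 4: depth = 2
'[' at pos 15: depth = 2
'[' at pos 21: depth = 3
'[' at pos 25: depth = 4
'[' at pos 36: depth = 3
'[' at pos 40: depth = 4
'[' at pos 50: depth = 4
'[' at pos 56: depth = 5
Maximum depth reached: 5

5


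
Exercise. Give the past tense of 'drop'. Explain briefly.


Apply rule: Double final consonant and add -ed. 'drop' becomes 'dropped'.

dropped


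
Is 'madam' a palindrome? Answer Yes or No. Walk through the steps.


Forward: 'madam'
Reversed: 'madam'
They are identical.

Yes


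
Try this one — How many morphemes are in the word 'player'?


Decomposition: play (root) + -er (suffix) = 2 morpheme(s)

2 morphemes


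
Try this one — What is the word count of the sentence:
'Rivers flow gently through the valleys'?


Split into words: Rivers | flow | gently | through | the | valleys = 6 words.

6


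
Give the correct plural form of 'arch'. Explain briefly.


Apply rule: Add -es (sibilant/fricative ending). 'arch' becomes 'arches'.

arches


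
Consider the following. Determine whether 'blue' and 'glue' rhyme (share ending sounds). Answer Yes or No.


Rime (stressed vowel + following sounds) of 'blue': -ue = /uː/
Rime of 'glue': -ue = /uː/
/uː/ and /uː/ are the same ending sound, so the words rhyme.

Yes


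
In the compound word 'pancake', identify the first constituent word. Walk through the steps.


Split 'pancake' into 'pan' + 'cake'. The first part is 'pan'.

pan


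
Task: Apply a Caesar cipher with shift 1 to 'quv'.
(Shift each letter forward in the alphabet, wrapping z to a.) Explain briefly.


Shift each letter by 1: q -> r, u -> v, v -> w. Result: 'rvw'.

rvw


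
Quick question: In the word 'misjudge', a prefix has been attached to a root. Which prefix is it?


The word 'misjudge' = 'mis' (prefix) + 'judge' (root). The prefix is 'mis'.

mis


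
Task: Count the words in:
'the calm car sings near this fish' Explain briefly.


Split into words: the | calm | car | sings | near | this | fish = 7 words.

7


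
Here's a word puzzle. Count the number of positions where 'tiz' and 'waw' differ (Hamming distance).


Alignment:
Position 1: 't' vs 'w' = DIFFER
Position 2: 'i' vs 'a' = DIFFER
Position 3: 'z' vs 'w' = DIFFER
Total differences: 3

3


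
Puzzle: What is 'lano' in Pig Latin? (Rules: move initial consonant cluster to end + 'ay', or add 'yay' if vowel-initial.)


'lano': move consonant cluster 'l' to end and add 'ay': 'anolay'.

anolay


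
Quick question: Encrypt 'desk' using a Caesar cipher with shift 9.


Shift each letter by 9: d -> m, e -> n, s -> b, k -> t. Result: 'mnbt'.

mnbt


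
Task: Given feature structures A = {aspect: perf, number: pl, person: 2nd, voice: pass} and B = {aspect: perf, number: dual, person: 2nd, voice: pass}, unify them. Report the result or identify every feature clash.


Compare features:
aspect: A=perf vs B=perf -> unified: perf
number: A=pl vs B=dual -> CLASH
person: A=2nd vs B=2nd -> unified: 2nd
voice: A=pass vs B=pass -> unified: pass
Clash detected on feature 'number' (pl vs dual); unification fails.

CLASH on 'number' (pl vs dual)


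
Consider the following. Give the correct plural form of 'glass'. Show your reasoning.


Apply rule: Add -es (sibilant/fricative ending). 'glass' becomes 'glasses'.

glasses


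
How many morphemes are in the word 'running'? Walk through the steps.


Decomposition: run (root) + -ing (suffix) = 2 morpheme(s)

2 morphemes


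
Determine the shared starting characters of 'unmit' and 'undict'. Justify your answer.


Compare from the start: 2 characters match: 'un'. Mismatch at position 3: 'm' vs 'd'.

un


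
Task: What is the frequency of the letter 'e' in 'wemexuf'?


Letter 'e' in 'wemexuf': found at position(s) 2, 4 = 2 occurrence(s).

2


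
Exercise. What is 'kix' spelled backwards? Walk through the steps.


Reverse 'kix' character by character: 'xik'.

xik


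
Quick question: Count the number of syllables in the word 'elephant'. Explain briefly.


Break 'elephant' into syllables: el-e-phant -> el | e | phant = 3 syllables

3 syllables


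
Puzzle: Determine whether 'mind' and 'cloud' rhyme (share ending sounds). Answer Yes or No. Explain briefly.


Rime (stressed vowel + following sounds) of 'mind': -ind = /aɪnd/
Rime of 'cloud': -oud = /aʊd/
/aɪnd/ and /aʊd/ are different ending sounds, so the words do not rhyme.

No


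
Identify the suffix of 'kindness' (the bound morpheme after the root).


The word 'kindness' = 'kind' (root) + '-ness' (suffix). The suffix is '-ness'.

ness


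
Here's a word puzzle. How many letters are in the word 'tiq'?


Spell out 'tiq' and number each letter: t(1), i(2), q(3). Total: 3 letters.

3


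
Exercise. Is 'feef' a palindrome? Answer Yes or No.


Forward: 'feef'
Reversed: 'feef'
They are identical.

Yes


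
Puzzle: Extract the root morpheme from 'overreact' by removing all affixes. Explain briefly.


Remove prefix 'over' from 'overreact' to get root 'react'.

react


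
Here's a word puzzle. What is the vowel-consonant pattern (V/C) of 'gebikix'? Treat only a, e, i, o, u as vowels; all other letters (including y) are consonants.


Letter mapping: g = C, e = V, b = C, i = V, k = C, i = V, x = C.

CVCVCVC


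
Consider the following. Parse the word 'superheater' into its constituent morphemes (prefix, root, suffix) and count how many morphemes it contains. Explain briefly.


Step 1: Identify prefix: 'super' (meaning: above)
Step 2: Identify root: 'heat'
Step 3: Identify suffix(es): 'er'
Decomposition: super- (prefix: above) + heat (root) + -er (suffix: one who)
Total morphemes: 3

3 morphemes (super- (prefix: above) + heat (root) + -er (suffix: one who))


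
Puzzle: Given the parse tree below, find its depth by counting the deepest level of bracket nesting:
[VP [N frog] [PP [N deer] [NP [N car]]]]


Count bracket nesting levels:
'[' at pos 0: depth = 1
'[' at pos 4: depth = 2
'[' at pos 13: depth = 2
'[' at pos 17: depth = 3
'[' at pos 26: depth = 3
'[' at pos 30: depth = 4
Maximum depth reached: 4

4


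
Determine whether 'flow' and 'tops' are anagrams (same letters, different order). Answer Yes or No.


Sorted letters of 'flow': 'flow'
Sorted letters of 'tops': 'opst'
They do not match.

No


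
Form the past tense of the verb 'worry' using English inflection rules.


Apply rule: Change -y to -ied. 'worry' becomes 'worried'.

worried


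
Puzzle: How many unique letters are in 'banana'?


Unique letters in 'banana': {a, b, n} = 3 distinct letters.

3


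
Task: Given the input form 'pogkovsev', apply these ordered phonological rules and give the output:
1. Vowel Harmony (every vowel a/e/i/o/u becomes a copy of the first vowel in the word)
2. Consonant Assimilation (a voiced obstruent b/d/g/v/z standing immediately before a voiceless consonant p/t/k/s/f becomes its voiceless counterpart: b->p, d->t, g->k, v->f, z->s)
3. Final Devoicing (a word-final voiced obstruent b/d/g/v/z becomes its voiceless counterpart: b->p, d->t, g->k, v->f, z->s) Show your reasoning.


Starting form: 'pogkovsev'
Rule 1: Vowel Harmony: all vowels become 'o' (matching first vowel). 'pogkovsev' -> 'pogkovsov'
Rule 2: Consonant Assimilation: voiced obstruent before voiceless consonant becomes voiceless ('gk' -> 'kk', 'vs' -> 'fs'). 'pogkovsov' -> 'pokkofsov'
Rule 3: Final Devoicing: word-final voiced obstruent 'v' becomes voiceless 'f'. 'pokkofsov' -> 'pokkofsof'
Final form: 'pokkofsof'

pokkofsof


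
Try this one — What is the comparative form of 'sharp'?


Apply comparative formation (add -er): 'sharp' -> 'sharper'.

sharper


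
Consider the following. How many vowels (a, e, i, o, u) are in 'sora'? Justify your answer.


Vowels in 'sora': o, a = 2 vowels.

2


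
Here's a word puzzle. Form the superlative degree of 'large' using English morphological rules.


Apply superlative formation (ends in e: add -st): 'large' -> 'largest'.

largest


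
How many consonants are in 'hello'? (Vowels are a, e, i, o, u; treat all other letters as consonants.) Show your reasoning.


Consonants in 'hello': h, l, l = 3 consonants.

3


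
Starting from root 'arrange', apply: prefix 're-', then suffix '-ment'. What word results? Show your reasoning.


Step 1: Add prefix 're-' to 'arrange' = 'rearrange'
Step 2: Add suffix '-ment' to 'rearrange' = 'rearrangement'

rearrangement


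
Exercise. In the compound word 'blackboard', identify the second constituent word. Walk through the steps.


Split 'blackboard' into 'black' + 'board'. The second part is 'board'.

board


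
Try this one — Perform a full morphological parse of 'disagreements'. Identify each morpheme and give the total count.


Step 1: Identify prefix: 'dis' (meaning: not/apart)
Step 2: Identify root: 'agree'
Step 3: Identify suffix(es): 'ment, s'
Decomposition: dis- (prefix: not/apart) + agree (root) + -ment (suffix: action/result) + -s (plural)
Total morphemes: 4

4 morphemes (dis- (prefix: not/apart) + agree (root) + -ment (suffix: action/result) + -s (plural))


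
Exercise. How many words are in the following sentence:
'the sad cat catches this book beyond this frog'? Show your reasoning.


Split into words: the | sad | cat | catches | this | book | beyond | this | frog = 9 words.

9


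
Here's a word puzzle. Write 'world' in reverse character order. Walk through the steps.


Reverse 'world' character by character: 'dlrow'.

dlrow


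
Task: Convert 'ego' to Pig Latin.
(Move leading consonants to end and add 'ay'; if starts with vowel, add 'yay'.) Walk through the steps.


'ego' starts with a vowel, so add 'yay': 'egoyay'.

egoyay


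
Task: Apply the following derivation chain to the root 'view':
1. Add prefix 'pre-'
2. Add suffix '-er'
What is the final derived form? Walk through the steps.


Step 1: Add prefix 'pre-' to 'view' = 'preview'
Step 2: Add suffix '-er' to 'preview' = 'previewer'

previewer


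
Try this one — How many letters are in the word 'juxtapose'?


Spell out 'juxtapose' and number each letter: j(1), u(2), x(3), t(4), a(5), p(6), o(7), s(8), e(9). Total: 9 letters.

9


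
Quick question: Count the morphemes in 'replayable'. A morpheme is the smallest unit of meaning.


Decomposition: re- (prefix) + play (root) + -able (suffix) = 3 morpheme(s)

3 morphemes


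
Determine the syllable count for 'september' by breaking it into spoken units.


Break 'september' into syllables: sep-tem-ber -> sep | tem | ber = 3 syllables

3 syllables


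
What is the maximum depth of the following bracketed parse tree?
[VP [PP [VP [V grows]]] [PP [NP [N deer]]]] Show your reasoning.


Count bracket nesting levels:
'[' at pos 0: depth = 1
'[' at pos 4: depth = 2
'[' at pos 8: depth = 3
'[' at pos 12: depth = 4
'[' at pos 24: depth = 2
'[' at pos 28: depth = 3
'[' at pos 32: depth = 4
Maximum depth reached: 4

4


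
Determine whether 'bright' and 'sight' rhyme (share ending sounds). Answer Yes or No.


Rime (stressed vowel + following sounds) of 'bright': -ight = /aɪt/
Rime of 'sight': -ight = /aɪt/
/aɪt/ and /aɪt/ are the same ending sound, so the words rhyme.

Yes


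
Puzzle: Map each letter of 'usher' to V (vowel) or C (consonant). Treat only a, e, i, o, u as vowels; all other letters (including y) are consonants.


Letter mapping: u = V, s = C, h = C, e = V, r = C.

VCCVC


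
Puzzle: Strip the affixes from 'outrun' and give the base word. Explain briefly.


Remove prefix 'out' from 'outrun' to get root 'run'.

run


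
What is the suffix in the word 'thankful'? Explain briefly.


The word 'thankful' = 'thank' (root) + '-ful' (suffix). The suffix is '-ful'.

ful


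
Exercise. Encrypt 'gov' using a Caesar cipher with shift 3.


Shift each letter by 3: g -> j, o -> r, v -> y. Result: 'jry'.

jry


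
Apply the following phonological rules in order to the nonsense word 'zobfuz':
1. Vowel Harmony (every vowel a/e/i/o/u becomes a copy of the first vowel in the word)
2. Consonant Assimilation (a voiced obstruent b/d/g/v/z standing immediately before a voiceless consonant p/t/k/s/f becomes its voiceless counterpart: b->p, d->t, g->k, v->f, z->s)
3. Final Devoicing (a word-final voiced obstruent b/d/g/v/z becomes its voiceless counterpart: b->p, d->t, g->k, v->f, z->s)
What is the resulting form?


Starting form: 'zobfuz'
Rule 1: Vowel Harmony: all vowels become 'o' (matching first vowel). 'zobfuz' -> 'zobfoz'
Rule 2: Consonant Assimilation: voiced obstruent before voiceless consonant becomes voiceless ('bf' -> 'pf'). 'zobfoz' -> 'zopfoz'
Rule 3: Final Devoicing: word-final voiced obstruent 'z' becomes voiceless 's'. 'zopfoz' -> 'zopfos'
Final form: 'zopfos'

zopfos


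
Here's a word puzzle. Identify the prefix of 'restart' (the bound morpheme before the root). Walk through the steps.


The word 'restart' = 're' (prefix) + 'start' (root). The prefix is 're'.

re


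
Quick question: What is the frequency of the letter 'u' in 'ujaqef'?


Letter 'u' in 'ujaqef': found at position(s) 1 = 1 occurrence(s).

1


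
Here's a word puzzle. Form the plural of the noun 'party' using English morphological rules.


Apply rule: Change -y to -ies (consonant + y). 'party' becomes 'parties'.

parties


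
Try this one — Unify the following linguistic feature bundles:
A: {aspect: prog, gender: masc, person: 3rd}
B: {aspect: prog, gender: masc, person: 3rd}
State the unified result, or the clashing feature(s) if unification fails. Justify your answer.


Compare features:
aspect: A=prog vs B=prog -> unified: prog
gender: A=masc vs B=masc -> unified: masc
person: A=3rd vs B=3rd -> unified: 3rd
No clashes found.

Unified: {aspect: prog, gender: masc, person: 3rd}


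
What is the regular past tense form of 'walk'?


Apply rule: Add -ed. 'walk' becomes 'walked'.

walked


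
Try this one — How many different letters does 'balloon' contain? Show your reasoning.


Unique letters in 'balloon': {a, b, l, n, o} = 5 distinct letters.

5


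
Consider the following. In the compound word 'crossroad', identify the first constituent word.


Split 'crossroad' into 'cross' + 'road'. The first part is 'cross'.

cross


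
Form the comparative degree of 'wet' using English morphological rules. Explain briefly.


Apply comparative formation (double final consonant, add -er): 'wet' -> 'wetter'.

wetter


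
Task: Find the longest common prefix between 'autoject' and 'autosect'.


Compare from the start: 4 characters match: 'auto'. Mismatch at position 5: 'j' vs 's'.

auto


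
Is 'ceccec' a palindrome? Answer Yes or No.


Forward: 'ceccec'
Reversed: 'ceccec'
They are identical.

Yes


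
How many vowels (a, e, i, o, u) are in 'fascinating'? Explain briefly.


Vowels in 'fascinating': a, i, a, i = 4 vowels.

4


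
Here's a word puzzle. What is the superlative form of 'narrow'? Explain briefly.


Apply superlative formation (add -est): 'narrow' -> 'narrowest'.

narrowest
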